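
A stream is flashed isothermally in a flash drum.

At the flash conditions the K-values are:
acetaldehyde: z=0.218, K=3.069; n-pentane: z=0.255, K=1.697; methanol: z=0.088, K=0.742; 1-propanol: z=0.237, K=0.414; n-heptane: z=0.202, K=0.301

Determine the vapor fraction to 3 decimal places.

Material balance + equilibrium reduce to Σ zᵢ(Kᵢ−1)/(1+ψ(Kᵢ−1)) = 0.
Check two-phase: ΣzᵢKᵢ = 1.326 > 1 and Σzᵢ/Kᵢ = 1.583 > 1, so g(0) = 0.326 > 0 and g(1) = -0.583 < 0.
Iterate (Newton) starting at ψ = 0.5:
  ψ = 0.500: g = -0.0861, g' = -0.697 → ψ = 0.377
  ψ = 0.377: g = -0.0007, g' = -0.696 → ψ = 0.376
Converged at ψ = 0.376.

ψ = 0.376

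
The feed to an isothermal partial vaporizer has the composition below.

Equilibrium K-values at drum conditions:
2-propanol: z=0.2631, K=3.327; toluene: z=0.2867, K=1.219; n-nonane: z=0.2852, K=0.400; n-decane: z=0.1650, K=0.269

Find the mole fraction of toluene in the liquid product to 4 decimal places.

x_toluene = 0.2651

Let ψ = V/F and solve Σ zᵢ(Kᵢ−1)/(1+ψ(Kᵢ−1)) = 0.
Feasibility: ΣzᵢKᵢ = 1.3833, Σzᵢ/Kᵢ = 1.6407 — both > 1, two phases present.
Newton–Raphson from ψ = 0.52:
  ψ = 0.5200: g = -0.10991, g' = -0.7491 → ψ = 0.3733
  ψ = 0.3733: g = -0.00071, g' = -0.7570 → ψ = 0.3724
Converged at ψ = 0.3724.
Compositions from xᵢ = zᵢ/(1+ψ(Kᵢ−1)), yᵢ = Kᵢxᵢ:
  2-propanol: x = 0.1410, y = 0.4690
  toluene: x = 0.2651, y = 0.3231
  n-nonane: x = 0.3672, y = 0.1469
  n-decane: x = 0.2267, y = 0.0610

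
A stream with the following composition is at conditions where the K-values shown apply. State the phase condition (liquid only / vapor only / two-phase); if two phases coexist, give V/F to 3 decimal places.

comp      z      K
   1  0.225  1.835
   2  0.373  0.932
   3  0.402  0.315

liquid only

ΣzᵢKᵢ = 0.887; Σzᵢ/Kᵢ = 1.799.
Since ΣzᵢKᵢ < 1 the mixture is below its bubble point — single liquid phase.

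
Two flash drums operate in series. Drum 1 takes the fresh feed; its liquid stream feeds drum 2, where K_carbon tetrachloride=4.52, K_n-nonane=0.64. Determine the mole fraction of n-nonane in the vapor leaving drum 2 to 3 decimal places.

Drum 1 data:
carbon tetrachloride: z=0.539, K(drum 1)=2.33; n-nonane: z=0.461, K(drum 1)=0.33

Drum 1:
Let ψ₁ = V/F and solve Σ zᵢ(Kᵢ−1)/(1+ψ₁(Kᵢ−1)) = 0.
Feasibility: ΣzᵢKᵢ = 1.408, Σzᵢ/Kᵢ = 1.628 — both > 1, two phases present.
Binary case is linear: z₁(K₁−1)(1+ψ₁(K₂−1)) + z₂(K₂−1)(1+ψ₁(K₁−1)) = 0
⇒ ψ₁ = [z₁(K₁−1)+z₂(K₂−1)] / [−(K₁−1)(K₂−1)] = 0.4080/0.8911 = 0.458
Drum-1 compositions:
  carbon tetrachloride: x = 0.335, y = 0.781
  n-nonane: x = 0.665, y = 0.219
Drum-2 feed = drum-1 liquid: z₂ = (0.3350, 0.6650).
Drum 2:
Material balance + equilibrium reduce to Σ zᵢ(Kᵢ−1)/(1+ψ₂(Kᵢ−1)) = 0.
Feasibility: ΣzᵢKᵢ = 1.940, Σzᵢ/Kᵢ = 1.113 — both > 1, two phases present.
Newton iteration, ψ₂⁰ = 0.47:
  ψ₂ = 0.470: g = 0.1561, g' = -0.714 → ψ₂ = 0.689
  ψ₂ = 0.689: g = 0.0261, g' = -0.506 → ψ₂ = 0.740
  ψ₂ = 0.740: g = 0.0007, g' = -0.480 → ψ₂ = 0.742
Converged at ψ₂ = 0.742.
  carbon tetrachloride: x = 0.093, y = 0.419
  n-nonane: x = 0.907, y = 0.581

y_n-nonane (drum 2) = 0.581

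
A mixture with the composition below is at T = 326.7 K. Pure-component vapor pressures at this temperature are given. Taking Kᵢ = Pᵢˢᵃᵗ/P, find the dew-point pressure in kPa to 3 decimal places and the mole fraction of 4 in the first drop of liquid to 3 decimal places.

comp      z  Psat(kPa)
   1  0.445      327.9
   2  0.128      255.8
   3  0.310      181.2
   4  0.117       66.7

At the dew point ψ → 1, so Σzᵢ/Kᵢ = 1 with Kᵢ = Pᵢˢᵃᵗ/P ⇒ 1/P = Σzᵢ/Pᵢˢᵃᵗ.
1/P = 0.445/327.9 + 0.128/255.8 + 0.310/181.2 + 0.117/66.7 = 0.005322 ⇒ P = 187.883 kPa
xᵢ = zᵢP/Pᵢˢᵃᵗ ⇒ x_4 = 0.117·187.883/66.7 = 0.330

Pdew = 187.883 kPa, x_4 = 0.330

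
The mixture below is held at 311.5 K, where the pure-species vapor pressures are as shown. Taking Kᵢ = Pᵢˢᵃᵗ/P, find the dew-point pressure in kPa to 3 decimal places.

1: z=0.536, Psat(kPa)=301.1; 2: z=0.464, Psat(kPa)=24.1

At the dew point ψ → 1, so Σzᵢ/Kᵢ = 1 with Kᵢ = Pᵢˢᵃᵗ/P ⇒ 1/P = Σzᵢ/Pᵢˢᵃᵗ.
1/P = 0.536/301.1 + 0.464/24.1 = 0.021033 ⇒ P = 47.544 kPa

Pdew = 47.544 kPa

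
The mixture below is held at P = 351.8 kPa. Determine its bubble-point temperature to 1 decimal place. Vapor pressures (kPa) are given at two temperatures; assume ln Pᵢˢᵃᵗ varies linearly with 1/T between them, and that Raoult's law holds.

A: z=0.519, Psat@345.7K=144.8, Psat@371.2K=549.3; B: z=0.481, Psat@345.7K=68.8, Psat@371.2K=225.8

Bubble-point temperature: ΣzᵢPᵢˢᵃᵗ(T) = P. Interpolate ln Pᵢˢᵃᵗ = aᵢ + bᵢ/T.
  T = 345.7 K: ΣzᵢPᵢˢᵃᵗ = 108.24 kPa
  T = 371.2 K: ΣzᵢPᵢˢᵃᵗ = 393.70 kPa
  T = 358.4 K: ΣzᵢPᵢˢᵃᵗ = 210.58 kPa
  T = 364.8 K: ΣzᵢPᵢˢᵃᵗ = 289.48 kPa
  T = 368.0 K: ΣzᵢPᵢˢᵃᵗ = 338.03 kPa
  T = 369.6 K: ΣzᵢPᵢˢᵃᵗ = 364.92 kPa
Interpolating between 368.0 K and 369.6 K gives T ≈ 368.8 K.

T = 368.8 K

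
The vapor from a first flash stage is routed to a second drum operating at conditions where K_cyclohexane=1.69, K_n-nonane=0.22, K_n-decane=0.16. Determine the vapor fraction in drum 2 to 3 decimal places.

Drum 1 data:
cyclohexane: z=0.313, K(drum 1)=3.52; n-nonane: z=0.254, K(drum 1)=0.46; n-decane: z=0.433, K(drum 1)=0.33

V/F (drum 2) = 0.419

Drum 1:
Let ψ₁ = V/F and solve Σ zᵢ(Kᵢ−1)/(1+ψ₁(Kᵢ−1)) = 0.
Feasibility: ΣzᵢKᵢ = 1.361, Σzᵢ/Kᵢ = 1.953 — both > 1, two phases present.
Newton iteration, ψ₁⁰ = 0.5:
  ψ₁ = 0.500: g = -0.2751, g' = -0.968 → ψ₁ = 0.216
  ψ₁ = 0.216: g = 0.0167, g' = -1.195 → ψ₁ = 0.230
Converged at ψ₁ = 0.230.
Drum-1 compositions:
  cyclohexane: x = 0.198, y = 0.698
  n-nonane: x = 0.290, y = 0.133
  n-decane: x = 0.512, y = 0.169
Drum-2 feed = drum-1 vapor: z₂ = (0.6977, 0.1334, 0.1689).
Drum 2:
Newton–Raphson from ψ₂ = 0.33:
  ψ₂ = 0.330: g = 0.0557, g' = -0.596 → ψ₂ = 0.424
  ψ₂ = 0.424: g = -0.0031, g' = -0.667 → ψ₂ = 0.419
Converged at ψ₂ = 0.419.
  cyclohexane: x = 0.541, y = 0.915
  n-nonane: x = 0.198, y = 0.044
  n-decane: x = 0.261, y = 0.042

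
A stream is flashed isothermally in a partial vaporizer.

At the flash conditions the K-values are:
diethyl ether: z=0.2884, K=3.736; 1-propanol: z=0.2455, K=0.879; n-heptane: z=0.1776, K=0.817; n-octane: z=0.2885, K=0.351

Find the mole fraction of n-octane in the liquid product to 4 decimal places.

x_n-octane = 0.4202

Material balance + equilibrium reduce to Σ zᵢ(Kᵢ−1)/(1+V/F(Kᵢ−1)) = 0.
g(0) = ΣzᵢKᵢ − 1 = 0.5396 and g(1) = 1 − Σzᵢ/Kᵢ = -0.3958, so a root lies in (0, 1).
Newton iteration, V/F⁰ = 0.63:
  V/F = 0.6300: g = -0.09593, g' = -0.6506 → V/F = 0.4825
  V/F = 0.4825: g = 0.00027, g' = -0.6698 → V/F = 0.4829
Converged at V/F = 0.4829.
Compositions from xᵢ = zᵢ/(1+V/F(Kᵢ−1)), yᵢ = Kᵢxᵢ:
  diethyl ether: x = 0.1242, y = 0.4642
  1-propanol: x = 0.2607, y = 0.2292
  n-heptane: x = 0.1948, y = 0.1592
  n-octane: x = 0.4202, y = 0.1475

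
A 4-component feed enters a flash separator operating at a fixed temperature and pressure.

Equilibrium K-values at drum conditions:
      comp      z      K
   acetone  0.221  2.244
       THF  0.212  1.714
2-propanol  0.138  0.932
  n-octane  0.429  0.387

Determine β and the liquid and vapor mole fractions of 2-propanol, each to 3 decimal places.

β = 0.286, x_2-propanol = 0.141, y_2-propanol = 0.131

Let β = V/F and solve Σ zᵢ(Kᵢ−1)/(1+β(Kᵢ−1)) = 0.
g(0) = ΣzᵢKᵢ − 1 = 0.154 and g(1) = 1 − Σzᵢ/Kᵢ = -0.479, so a root lies in (0, 1).
Newton–Raphson from β = 0.5:
  β = 0.500: g = -0.1079, g' = -0.525 → β = 0.294
  β = 0.294: g = -0.0041, g' = -0.498 → β = 0.286
Converged at β = 0.286.
Compositions from xᵢ = zᵢ/(1+β(Kᵢ−1)), yᵢ = Kᵢxᵢ:
  acetone: x = 0.163, y = 0.366
  THF: x = 0.176, y = 0.302
  2-propanol: x = 0.141, y = 0.131
  n-octane: x = 0.520, y = 0.201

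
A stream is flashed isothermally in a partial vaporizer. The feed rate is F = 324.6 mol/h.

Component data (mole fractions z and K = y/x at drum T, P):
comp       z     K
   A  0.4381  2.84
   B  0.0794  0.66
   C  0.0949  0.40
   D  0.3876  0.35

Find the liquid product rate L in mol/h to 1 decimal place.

L = 188.1 mol/h

Rachford–Rice: g(V/F) = Σ zᵢ(Kᵢ−1)/(1+V/F(Kᵢ−1)) = 0.
Check two-phase: ΣzᵢKᵢ = 1.4702 > 1 and Σzᵢ/Kᵢ = 1.6192 > 1, so g(0) = 0.4702 > 0 and g(1) = -0.6192 < 0.
Newton–Raphson from V/F = 0.61:
  V/F = 0.6100: g = -0.16153, g' = -0.8785 → V/F = 0.4261
  V/F = 0.4261: g = -0.00470, g' = -0.8535 → V/F = 0.4206
Converged at V/F = 0.4206.
Then V = V/F·F = 0.4206·324.6 = 136.5 mol/h and L = F − V = 188.1 mol/h.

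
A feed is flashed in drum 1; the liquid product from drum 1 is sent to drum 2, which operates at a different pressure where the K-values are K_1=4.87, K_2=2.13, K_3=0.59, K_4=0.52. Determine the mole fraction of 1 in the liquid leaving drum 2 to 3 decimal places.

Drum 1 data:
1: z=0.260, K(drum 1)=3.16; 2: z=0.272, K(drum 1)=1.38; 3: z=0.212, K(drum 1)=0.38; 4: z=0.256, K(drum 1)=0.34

Drum 1:
Newton–Raphson from ψ₁ = 0.34:
  ψ₁ = 0.340: g = 0.0309, g' = -0.750 → ψ₁ = 0.381
  ψ₁ = 0.381: g = 0.0004, g' = -0.734 → ψ₁ = 0.382
Converged at ψ₁ = 0.382.
Drum-1 compositions:
  1: x = 0.142, y = 0.450
  2: x = 0.238, y = 0.328
  3: x = 0.278, y = 0.106
  4: x = 0.342, y = 0.116
Drum-2 feed = drum-1 liquid: z₂ = (0.1425, 0.2375, 0.2777, 0.3422).
Drum 2:
Rachford–Rice: g(ψ₂) = Σ zᵢ(Kᵢ−1)/(1+ψ₂(Kᵢ−1)) = 0.
Feasibility: ΣzᵢKᵢ = 1.542, Σzᵢ/Kᵢ = 1.270 — both > 1, two phases present.
Newton–Raphson from ψ₂ = 0.42:
  ψ₂ = 0.420: g = 0.0488, g' = -0.641 → ψ₂ = 0.496
  ψ₂ = 0.496: g = 0.0023, g' = -0.584 → ψ₂ = 0.500
Converged at ψ₂ = 0.500.
  1: x = 0.049, y = 0.236
  2: x = 0.152, y = 0.323
  3: x = 0.349, y = 0.206
  4: x = 0.450, y = 0.234

x_1 (drum 2) = 0.049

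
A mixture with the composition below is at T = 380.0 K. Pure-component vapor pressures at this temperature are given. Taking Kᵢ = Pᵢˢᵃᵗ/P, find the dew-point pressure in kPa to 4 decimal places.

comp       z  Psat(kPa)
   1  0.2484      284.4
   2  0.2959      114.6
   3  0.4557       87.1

Pdew = 115.1098 kPa

At the dew point ψ → 1, so Σzᵢ/Kᵢ = 1 with Kᵢ = Pᵢˢᵃᵗ/P ⇒ 1/P = Σzᵢ/Pᵢˢᵃᵗ.
1/P = 0.2484/284.4 + 0.2959/114.6 + 0.4557/87.1 = 0.0086874 ⇒ P = 115.1098 kPa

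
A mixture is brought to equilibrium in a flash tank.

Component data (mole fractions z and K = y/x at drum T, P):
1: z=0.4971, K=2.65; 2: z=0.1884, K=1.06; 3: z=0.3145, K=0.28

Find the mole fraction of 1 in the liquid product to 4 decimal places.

Material balance + equilibrium reduce to Σ zᵢ(Kᵢ−1)/(1+V/F(Kᵢ−1)) = 0.
Feasibility: ΣzᵢKᵢ = 1.6051, Σzᵢ/Kᵢ = 1.4885 — both > 1, two phases present.
Newton–Raphson from V/F = 0.49:
  V/F = 0.4900: g = 0.11464, g' = -0.8037 → V/F = 0.6326
  V/F = 0.6326: g = -0.00367, g' = -0.8745 → V/F = 0.6284
Converged at V/F = 0.6284.
Compositions from xᵢ = zᵢ/(1+V/F(Kᵢ−1)), yᵢ = Kᵢxᵢ:
  1: x = 0.2440, y = 0.6467
  2: x = 0.1816, y = 0.1924
  3: x = 0.5744, y = 0.1608

x_1 = 0.2440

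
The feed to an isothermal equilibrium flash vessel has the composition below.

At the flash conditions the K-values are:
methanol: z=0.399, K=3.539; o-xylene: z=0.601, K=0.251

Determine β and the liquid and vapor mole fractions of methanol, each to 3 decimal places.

Let β = V/F and solve Σ zᵢ(Kᵢ−1)/(1+β(Kᵢ−1)) = 0.
g(0) = ΣzᵢKᵢ − 1 = 0.563 and g(1) = 1 − Σzᵢ/Kᵢ = -1.507, so a root lies in (0, 1).
Binary case is linear: z₁(K₁−1)(1+β(K₂−1)) + z₂(K₂−1)(1+β(K₁−1)) = 0
⇒ β = [z₁(K₁−1)+z₂(K₂−1)] / [−(K₁−1)(K₂−1)] = 0.5629/1.9017 = 0.296
Compositions from xᵢ = zᵢ/(1+β(Kᵢ−1)), yᵢ = Kᵢxᵢ:
  methanol: x = 0.228, y = 0.806
  o-xylene: x = 0.772, y = 0.194

β = 0.296, x_methanol = 0.228, y_methanol = 0.806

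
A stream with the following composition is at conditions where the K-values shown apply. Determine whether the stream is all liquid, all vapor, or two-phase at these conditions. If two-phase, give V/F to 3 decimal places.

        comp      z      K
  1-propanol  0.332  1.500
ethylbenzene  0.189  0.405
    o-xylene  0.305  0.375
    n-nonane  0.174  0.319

ΣzᵢKᵢ = 0.744; Σzᵢ/Kᵢ = 2.047.
Since ΣzᵢKᵢ < 1 the mixture is below its bubble point — single liquid phase.

all liquid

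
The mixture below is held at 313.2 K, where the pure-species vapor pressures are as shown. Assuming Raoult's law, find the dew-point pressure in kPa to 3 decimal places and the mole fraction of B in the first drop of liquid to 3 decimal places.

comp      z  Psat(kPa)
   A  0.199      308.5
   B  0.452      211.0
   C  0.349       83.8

Pdew = 143.845 kPa, x_B = 0.308

At the dew point ψ → 1, so Σzᵢ/Kᵢ = 1 with Kᵢ = Pᵢˢᵃᵗ/P ⇒ 1/P = Σzᵢ/Pᵢˢᵃᵗ.
1/P = 0.199/308.5 + 0.452/211.0 + 0.349/83.8 = 0.006952 ⇒ P = 143.845 kPa
xᵢ = zᵢP/Pᵢˢᵃᵗ ⇒ x_B = 0.452·143.845/211.0 = 0.308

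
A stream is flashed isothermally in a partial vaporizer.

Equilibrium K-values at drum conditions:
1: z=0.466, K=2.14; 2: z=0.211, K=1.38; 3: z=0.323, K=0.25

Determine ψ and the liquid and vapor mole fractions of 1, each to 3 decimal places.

Iterate (Newton) starting at ψ = 0.6:
  ψ = 0.600: g = -0.0597, g' = -0.834 → ψ = 0.528
  ψ = 0.528: g = -0.0030, g' = -0.756 → ψ = 0.524
Converged at ψ = 0.524.
Compositions from xᵢ = zᵢ/(1+ψ(Kᵢ−1)), yᵢ = Kᵢxᵢ:
  1: x = 0.292, y = 0.624
  2: x = 0.176, y = 0.243
  3: x = 0.532, y = 0.133

ψ = 0.524, x_1 = 0.292, y_1 = 0.624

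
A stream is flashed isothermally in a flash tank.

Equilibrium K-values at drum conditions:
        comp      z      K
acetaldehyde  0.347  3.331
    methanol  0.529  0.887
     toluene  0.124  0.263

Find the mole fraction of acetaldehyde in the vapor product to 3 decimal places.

Iterate (Newton) starting at V/F = 0.45:
  V/F = 0.450: g = 0.1951, g' = -0.607 → V/F = 0.771
  V/F = 0.771: g = 0.0119, g' = -0.610 → V/F = 0.791
  V/F = 0.791: g = -0.0002, g' = -0.628 → V/F = 0.790
Converged at V/F = 0.790.
Compositions from xᵢ = zᵢ/(1+V/F(Kᵢ−1)), yᵢ = Kᵢxᵢ:
  acetaldehyde: x = 0.122, y = 0.407
  methanol: x = 0.581, y = 0.515
  toluene: x = 0.297, y = 0.078

y_acetaldehyde = 0.407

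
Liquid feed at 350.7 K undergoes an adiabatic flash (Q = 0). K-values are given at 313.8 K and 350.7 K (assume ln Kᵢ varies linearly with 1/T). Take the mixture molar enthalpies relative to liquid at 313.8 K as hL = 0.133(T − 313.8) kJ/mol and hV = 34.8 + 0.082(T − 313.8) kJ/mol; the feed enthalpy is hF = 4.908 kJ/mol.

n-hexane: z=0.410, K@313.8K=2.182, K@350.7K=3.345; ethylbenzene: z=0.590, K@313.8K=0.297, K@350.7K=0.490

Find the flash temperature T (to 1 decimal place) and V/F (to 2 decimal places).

T = 316.8 K, V/F = 0.13

Adiabatic flash: solve Rachford–Rice at each trial T, then check hF = ψ·hV(T) + (1−ψ)·hL(T).
  T = 313.8 K: K = (2.182, 0.297), RR gives ψ = 0.084, H_out = 2.925 kJ/mol
  T = 350.7 K: K = (3.345, 0.490), RR gives ψ = 0.552, H_out = 23.089 kJ/mol
  T = 332.2 K: K = (2.732, 0.387), RR gives ψ = 0.328, H_out = 13.546 kJ/mol
  T = 323.0 K: K = (2.450, 0.340), RR gives ψ = 0.214, H_out = 8.580 kJ/mol
  T = 318.4 K: K = (2.314, 0.318), RR gives ψ = 0.152, H_out = 5.873 kJ/mol
  T = 316.1 K: K = (2.247, 0.307), RR gives ψ = 0.119, H_out = 4.435 kJ/mol
  T = 317.2 K: K = (2.279, 0.313), RR gives ψ = 0.135, H_out = 5.131 kJ/mol
Linear interpolation between T = 316.1 (H_out = 4.435) and T = 317.2 (H_out = 5.131) on hF = 4.908 gives T ≈ 316.8 K, at which ψ = 0.13.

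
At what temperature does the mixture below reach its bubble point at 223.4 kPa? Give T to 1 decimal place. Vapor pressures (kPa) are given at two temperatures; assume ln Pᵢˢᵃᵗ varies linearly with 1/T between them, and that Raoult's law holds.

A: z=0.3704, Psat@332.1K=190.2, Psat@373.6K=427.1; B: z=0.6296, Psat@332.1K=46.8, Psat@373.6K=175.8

T = 365.3 K

Bubble-point temperature: ΣzᵢPᵢˢᵃᵗ(T) = P. Interpolate ln Pᵢˢᵃᵗ = aᵢ + bᵢ/T.
  T = 332.1 K: ΣzᵢPᵢˢᵃᵗ = 99.92 kPa
  T = 373.6 K: ΣzᵢPᵢˢᵃᵗ = 268.88 kPa
  T = 352.9 K: ΣzᵢPᵢˢᵃᵗ = 167.68 kPa
  T = 363.2 K: ΣzᵢPᵢˢᵃᵗ = 213.16 kPa
  T = 368.4 K: ΣzᵢPᵢˢᵃᵗ = 239.70 kPa
  T = 365.8 K: ΣzᵢPᵢˢᵃᵗ = 226.11 kPa
Interpolating between 363.2 K and 365.8 K gives T ≈ 365.3 K.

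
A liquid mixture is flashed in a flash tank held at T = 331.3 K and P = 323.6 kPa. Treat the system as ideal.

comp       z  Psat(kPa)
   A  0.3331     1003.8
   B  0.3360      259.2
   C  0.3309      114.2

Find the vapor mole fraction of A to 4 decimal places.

y_A = 0.5445

Raoult's law: Kᵢ = Pᵢˢᵃᵗ/P = Pᵢˢᵃᵗ/323.6.
  K_A = 1003.8/323.6 = 3.101978, K_B = 259.2/323.6 = 0.800989, K_C = 114.2/323.6 = 0.352905
Material balance + equilibrium reduce to Σ zᵢ(Kᵢ−1)/(1+ψ(Kᵢ−1)) = 0.
g(0) = ΣzᵢKᵢ − 1 = 0.4192 and g(1) = 1 − Σzᵢ/Kᵢ = -0.4645, so a root lies in (0, 1).
Newton iteration, ψ⁰ = 0.57:
  ψ = 0.5700: g = -0.09615, g' = -0.6694 → ψ = 0.4264
  ψ = 0.4264: g = 0.00048, g' = -0.6895 → ψ = 0.4270
Converged at ψ = 0.4270.
Compositions from xᵢ = zᵢ/(1+ψ(Kᵢ−1)), yᵢ = Kᵢxᵢ:
  A: x = 0.1755, y = 0.5445
  B: x = 0.3672, y = 0.2941
  C: x = 0.4573, y = 0.1614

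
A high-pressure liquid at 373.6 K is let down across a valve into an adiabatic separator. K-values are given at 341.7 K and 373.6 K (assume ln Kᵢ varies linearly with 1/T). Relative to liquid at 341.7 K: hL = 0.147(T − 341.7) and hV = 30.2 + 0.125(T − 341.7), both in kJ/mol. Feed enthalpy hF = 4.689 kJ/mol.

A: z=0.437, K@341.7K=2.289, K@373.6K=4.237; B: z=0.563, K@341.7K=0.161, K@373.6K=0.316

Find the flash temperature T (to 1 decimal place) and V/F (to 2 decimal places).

Adiabatic flash: solve Rachford–Rice at each trial T, then check hF = ψ·hV(T) + (1−ψ)·hL(T).
  T = 341.7 K: K = (2.289, 0.161), RR gives ψ = 0.084, H_out = 2.539 kJ/mol
  T = 373.6 K: K = (4.237, 0.316), RR gives ψ = 0.465, H_out = 18.405 kJ/mol
  T = 357.6 K: K = (3.154, 0.229), RR gives ψ = 0.305, H_out = 11.449 kJ/mol
  T = 349.6 K: K = (2.694, 0.192), RR gives ψ = 0.209, H_out = 7.431 kJ/mol
  T = 345.6 K: K = (2.483, 0.176), RR gives ψ = 0.151, H_out = 5.112 kJ/mol
  T = 343.6 K: K = (2.382, 0.168), RR gives ψ = 0.118, H_out = 3.838 kJ/mol
Linear interpolation between T = 343.6 (H_out = 3.838) and T = 345.6 (H_out = 5.112) on hF = 4.689 gives T ≈ 344.9 K, at which ψ = 0.14.

T = 344.9 K, V/F = 0.14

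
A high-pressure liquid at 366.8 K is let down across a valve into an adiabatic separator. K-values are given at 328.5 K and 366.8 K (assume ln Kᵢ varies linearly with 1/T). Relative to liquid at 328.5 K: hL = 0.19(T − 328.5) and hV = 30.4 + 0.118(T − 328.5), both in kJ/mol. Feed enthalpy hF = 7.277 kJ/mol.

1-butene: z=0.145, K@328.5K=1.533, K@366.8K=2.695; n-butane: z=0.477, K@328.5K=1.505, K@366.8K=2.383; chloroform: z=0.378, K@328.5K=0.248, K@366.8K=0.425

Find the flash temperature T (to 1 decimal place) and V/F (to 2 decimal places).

Adiabatic flash: solve Rachford–Rice at each trial T, then check hF = ψ·hV(T) + (1−ψ)·hL(T).
  T = 328.5 K: K = (1.533, 1.505, 0.248), RR gives ψ = 0.088, H_out = 2.680 kJ/mol
  T = 366.8 K: K = (2.695, 2.383, 0.425), RR gives ψ = 0.821, H_out = 29.971 kJ/mol
  T = 347.6 K: K = (2.063, 1.917, 0.329), RR gives ψ = 0.529, H_out = 18.991 kJ/mol
  T = 338.1 K: K = (1.787, 1.705, 0.287), RR gives ψ = 0.350, H_out = 12.236 kJ/mol
  T = 333.3 K: K = (1.657, 1.603, 0.267), RR gives ψ = 0.235, H_out = 7.973 kJ/mol
  T = 330.9 K: K = (1.594, 1.554, 0.257), RR gives ψ = 0.166, H_out = 5.489 kJ/mol
Linear interpolation between T = 330.9 (H_out = 5.489) and T = 333.3 (H_out = 7.973) on hF = 7.277 gives T ≈ 332.6 K, at which ψ = 0.22.

T = 332.6 K, V/F = 0.22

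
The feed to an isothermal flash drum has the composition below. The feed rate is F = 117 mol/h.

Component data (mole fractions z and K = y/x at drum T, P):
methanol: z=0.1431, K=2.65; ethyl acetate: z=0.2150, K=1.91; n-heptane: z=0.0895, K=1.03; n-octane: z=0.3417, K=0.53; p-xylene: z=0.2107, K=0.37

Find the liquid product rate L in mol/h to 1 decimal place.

L = 90.0 mol/h

Newton–Raphson from β = 0.37:
  β = 0.3700: g = -0.07186, g' = -0.5027 → β = 0.2271
  β = 0.2271: g = 0.00189, g' = -0.5370 → β = 0.2306
Converged at β = 0.2306.
Then V = β·F = 0.2306·117 = 27.0 mol/h and L = F − V = 90.0 mol/h.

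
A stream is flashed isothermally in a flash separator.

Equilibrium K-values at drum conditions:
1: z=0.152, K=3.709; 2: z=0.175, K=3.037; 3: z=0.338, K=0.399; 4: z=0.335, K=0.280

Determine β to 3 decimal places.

β = 0.206

Material balance + equilibrium reduce to Σ zᵢ(Kᵢ−1)/(1+β(Kᵢ−1)) = 0.
g(0) = ΣzᵢKᵢ − 1 = 0.324 and g(1) = 1 − Σzᵢ/Kᵢ = -1.142, so a root lies in (0, 1).
Iterate (Newton) starting at β = 0.5:
  β = 0.500: g = -0.3158, g' = -1.053 → β = 0.200
  β = 0.200: g = 0.0076, g' = -1.230 → β = 0.206
Converged at β = 0.206.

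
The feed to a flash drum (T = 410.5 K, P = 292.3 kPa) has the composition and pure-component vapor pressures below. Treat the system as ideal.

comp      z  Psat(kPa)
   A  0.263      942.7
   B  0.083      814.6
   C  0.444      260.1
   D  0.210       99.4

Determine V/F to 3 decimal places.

Raoult's law: Kᵢ = Pᵢˢᵃᵗ/P = Pᵢˢᵃᵗ/292.3.
  K_A = 942.7/292.3 = 3.22511, K_B = 814.6/292.3 = 2.78686, K_C = 260.1/292.3 = 0.88984, K_D = 99.4/292.3 = 0.34006
Material balance + equilibrium reduce to Σ zᵢ(Kᵢ−1)/(1+V/F(Kᵢ−1)) = 0.
g(0) = ΣzᵢKᵢ − 1 = 0.546 and g(1) = 1 − Σzᵢ/Kᵢ = -0.228, so a root lies in (0, 1).
Newton iteration, V/F⁰ = 0.37:
  V/F = 0.370: g = 0.1759, g' = -0.654 → V/F = 0.639
  V/F = 0.639: g = 0.0186, g' = -0.559 → V/F = 0.672
Converged at V/F = 0.672.

V/F = 0.672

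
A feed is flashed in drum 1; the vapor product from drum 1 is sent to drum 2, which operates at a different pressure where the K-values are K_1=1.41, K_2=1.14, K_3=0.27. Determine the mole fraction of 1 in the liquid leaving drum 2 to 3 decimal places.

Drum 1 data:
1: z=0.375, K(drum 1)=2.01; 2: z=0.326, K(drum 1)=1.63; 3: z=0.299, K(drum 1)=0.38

Drum 1:
Iterate (Newton) starting at ψ₁ = 0.5:
  ψ₁ = 0.500: g = 0.1392, g' = -0.485 → ψ₁ = 0.787
  ψ₁ = 0.787: g = -0.0136, g' = -0.615 → ψ₁ = 0.765
  ψ₁ = 0.765: g = -0.0002, g' = -0.596 → ψ₁ = 0.764
Converged at ψ₁ = 0.764.
Drum-1 compositions:
  1: x = 0.212, y = 0.425
  2: x = 0.220, y = 0.359
  3: x = 0.568, y = 0.216
Drum-2 feed = drum-1 vapor: z₂ = (0.4254, 0.3587, 0.2160).
Drum 2:
Rachford–Rice: g(ψ₂) = Σ zᵢ(Kᵢ−1)/(1+ψ₂(Kᵢ−1)) = 0.
g(0) = ΣzᵢKᵢ − 1 = 0.067 and g(1) = 1 − Σzᵢ/Kᵢ = -0.416, so a root lies in (0, 1).
Newton iteration, ψ₂⁰ = 0.5:
  ψ₂ = 0.500: g = -0.0566, g' = -0.341 → ψ₂ = 0.334
  ψ₂ = 0.334: g = -0.0071, g' = -0.263 → ψ₂ = 0.307
  ψ₂ = 0.307: g = -0.0001, g' = -0.254 → ψ₂ = 0.306
Converged at ψ₂ = 0.306.
  1: x = 0.378, y = 0.533
  2: x = 0.344, y = 0.392
  3: x = 0.278, y = 0.075

x_1 (drum 2) = 0.378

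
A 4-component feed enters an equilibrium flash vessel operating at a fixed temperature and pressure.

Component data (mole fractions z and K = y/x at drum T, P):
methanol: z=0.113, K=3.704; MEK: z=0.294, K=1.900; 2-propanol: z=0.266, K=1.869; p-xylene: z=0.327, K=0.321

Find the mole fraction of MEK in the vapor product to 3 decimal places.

y_MEK = 0.345

Material balance + equilibrium reduce to Σ zᵢ(Kᵢ−1)/(1+β(Kᵢ−1)) = 0.
Check two-phase: ΣzᵢKᵢ = 1.579 > 1 and Σzᵢ/Kᵢ = 1.346 > 1, so g(0) = 0.579 > 0 and g(1) = -0.346 < 0.
Newton–Raphson from β = 0.41:
  β = 0.410: g = 0.2009, g' = -0.712 → β = 0.692
  β = 0.692: g = -0.0053, g' = -0.806 → β = 0.686
Converged at β = 0.686.
Compositions from xᵢ = zᵢ/(1+β(Kᵢ−1)), yᵢ = Kᵢxᵢ:
  methanol: x = 0.040, y = 0.147
  MEK: x = 0.182, y = 0.345
  2-propanol: x = 0.167, y = 0.312
  p-xylene: x = 0.612, y = 0.196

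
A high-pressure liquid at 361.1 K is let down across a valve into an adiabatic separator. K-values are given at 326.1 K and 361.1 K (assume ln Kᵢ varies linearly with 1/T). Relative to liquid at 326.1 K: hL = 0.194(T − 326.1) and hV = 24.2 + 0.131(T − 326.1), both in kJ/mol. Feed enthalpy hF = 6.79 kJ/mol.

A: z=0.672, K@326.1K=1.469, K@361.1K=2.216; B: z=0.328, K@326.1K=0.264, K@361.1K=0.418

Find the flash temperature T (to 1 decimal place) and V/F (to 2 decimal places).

Adiabatic flash: solve Rachford–Rice at each trial T, then check hF = ψ·hV(T) + (1−ψ)·hL(T).
  T = 326.1 K: K = (1.469, 0.264), RR gives ψ = 0.214, H_out = 5.171 kJ/mol
  T = 361.1 K: K = (2.216, 0.418), RR gives ψ = 0.885, H_out = 26.253 kJ/mol
  T = 343.6 K: K = (1.823, 0.336), RR gives ψ = 0.614, H_out = 17.572 kJ/mol
  T = 334.9 K: K = (1.642, 0.299), RR gives ψ = 0.448, H_out = 12.299 kJ/mol
  T = 330.5 K: K = (1.554, 0.281), RR gives ψ = 0.343, H_out = 9.064 kJ/mol
  T = 328.3 K: K = (1.511, 0.273), RR gives ψ = 0.282, H_out = 7.219 kJ/mol
Linear interpolation between T = 326.1 (H_out = 5.171) and T = 328.3 (H_out = 7.219) on hF = 6.79 gives T ≈ 327.8 K, at which ψ = 0.27.

T = 327.8 K, V/F = 0.27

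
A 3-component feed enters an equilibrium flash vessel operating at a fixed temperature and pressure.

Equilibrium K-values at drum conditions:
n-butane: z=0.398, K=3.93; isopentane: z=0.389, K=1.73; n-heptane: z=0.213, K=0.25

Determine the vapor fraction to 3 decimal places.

ψ = 0.900

Newton iteration, ψ⁰ = 0.5:
  ψ = 0.500: g = 0.4255, g' = -0.980 → ψ = 0.934
  ψ = 0.934: g = -0.0526, g' = -1.654 → ψ = 0.902
  ψ = 0.902: g = -0.0029, g' = -1.479 → ψ = 0.900
Converged at ψ = 0.900.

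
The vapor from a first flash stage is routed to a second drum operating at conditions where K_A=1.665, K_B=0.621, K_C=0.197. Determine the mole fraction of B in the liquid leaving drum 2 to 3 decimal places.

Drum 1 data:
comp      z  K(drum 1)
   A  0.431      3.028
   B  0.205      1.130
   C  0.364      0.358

Drum 1:
Material balance + equilibrium reduce to Σ zᵢ(Kᵢ−1)/(1+ψ₁(Kᵢ−1)) = 0.
g(0) = ΣzᵢKᵢ − 1 = 0.667 and g(1) = 1 − Σzᵢ/Kᵢ = -0.341, so a root lies in (0, 1).
Iterate (Newton) starting at ψ₁ = 0.5:
  ψ₁ = 0.500: g = 0.1149, g' = -0.765 → ψ₁ = 0.650
  ψ₁ = 0.650: g = 0.0005, g' = -0.775 → ψ₁ = 0.651
Converged at ψ₁ = 0.651.
Drum-1 compositions:
  A: x = 0.186, y = 0.563
  B: x = 0.189, y = 0.214
  C: x = 0.625, y = 0.224
Drum-2 feed = drum-1 vapor: z₂ = (0.5626, 0.2136, 0.2238).
Drum 2:
Let ψ₂ = V/F and solve Σ zᵢ(Kᵢ−1)/(1+ψ₂(Kᵢ−1)) = 0.
Feasibility: ΣzᵢKᵢ = 1.113, Σzᵢ/Kᵢ = 1.818 — both > 1, two phases present.
Newton iteration, ψ₂⁰ = 0.5:
  ψ₂ = 0.500: g = -0.1194, g' = -0.590 → ψ₂ = 0.298
  ψ₂ = 0.298: g = -0.0151, g' = -0.462 → ψ₂ = 0.265
Converged at ψ₂ = 0.265.
  A: x = 0.478, y = 0.797
  B: x = 0.237, y = 0.147
  C: x = 0.284, y = 0.056

x_B (drum 2) = 0.237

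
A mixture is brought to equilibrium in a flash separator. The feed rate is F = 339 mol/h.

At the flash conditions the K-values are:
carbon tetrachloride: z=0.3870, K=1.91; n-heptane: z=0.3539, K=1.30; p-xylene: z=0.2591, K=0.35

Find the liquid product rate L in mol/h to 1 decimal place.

L = 105.8 mol/h

Rachford–Rice: g(ψ) = Σ zᵢ(Kᵢ−1)/(1+ψ(Kᵢ−1)) = 0.
g(0) = ΣzᵢKᵢ − 1 = 0.2899 and g(1) = 1 − Σzᵢ/Kᵢ = -0.2151, so a root lies in (0, 1).
Iterate (Newton) starting at ψ = 0.43:
  ψ = 0.4300: g = 0.11341, g' = -0.4014 → ψ = 0.7125
  ψ = 0.7125: g = -0.01259, g' = -0.5194 → ψ = 0.6883
  ψ = 0.6883: g = -0.00022, g' = -0.5015 → ψ = 0.6878
Converged at ψ = 0.6878.
Then V = ψ·F = 0.6878·339 = 233.2 mol/h and L = F − V = 105.8 mol/h.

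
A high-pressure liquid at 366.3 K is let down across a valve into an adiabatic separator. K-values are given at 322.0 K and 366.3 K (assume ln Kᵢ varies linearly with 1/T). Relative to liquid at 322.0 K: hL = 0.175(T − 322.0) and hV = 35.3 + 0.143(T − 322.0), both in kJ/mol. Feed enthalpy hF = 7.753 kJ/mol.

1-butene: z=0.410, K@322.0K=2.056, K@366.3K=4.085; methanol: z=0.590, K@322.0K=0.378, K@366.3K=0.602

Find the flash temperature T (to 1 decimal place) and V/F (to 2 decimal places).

T = 326.4 K, V/F = 0.20

Adiabatic flash: solve Rachford–Rice at each trial T, then check hF = ψ·hV(T) + (1−ψ)·hL(T).
  T = 322.0 K: K = (2.056, 0.378), RR gives ψ = 0.100, H_out = 3.546 kJ/mol
  T = 366.3 K: K = (4.085, 0.602), RR gives ψ = 0.839, H_out = 36.177 kJ/mol
  T = 344.1 K: K = (2.961, 0.484), RR gives ψ = 0.494, H_out = 20.942 kJ/mol
  T = 333.1 K: K = (2.484, 0.430), RR gives ψ = 0.321, H_out = 13.174 kJ/mol
  T = 327.6 K: K = (2.266, 0.404), RR gives ψ = 0.221, H_out = 8.754 kJ/mol
  T = 324.8 K: K = (2.159, 0.391), RR gives ψ = 0.164, H_out = 6.263 kJ/mol
  T = 326.2 K: K = (2.212, 0.397), RR gives ψ = 0.193, H_out = 7.533 kJ/mol
  T = 326.9 K: K = (2.239, 0.400), RR gives ψ = 0.207, H_out = 8.150 kJ/mol
Linear interpolation between T = 326.2 (H_out = 7.533) and T = 326.9 (H_out = 8.150) on hF = 7.753 gives T ≈ 326.4 K, at which ψ = 0.20.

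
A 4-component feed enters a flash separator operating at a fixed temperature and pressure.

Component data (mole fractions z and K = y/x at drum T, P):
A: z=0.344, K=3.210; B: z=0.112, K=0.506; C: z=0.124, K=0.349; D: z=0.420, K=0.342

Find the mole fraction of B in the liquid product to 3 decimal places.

x_B = 0.128

Material balance + equilibrium reduce to Σ zᵢ(Kᵢ−1)/(1+ψ(Kᵢ−1)) = 0.
Feasibility: ΣzᵢKᵢ = 1.348, Σzᵢ/Kᵢ = 1.912 — both > 1, two phases present.
Newton–Raphson from ψ = 0.67:
  ψ = 0.670: g = -0.4137, g' = -1.081 → ψ = 0.287
  ψ = 0.287: g = -0.0396, g' = -1.022 → ψ = 0.249
Converged at ψ = 0.249.
Compositions from xᵢ = zᵢ/(1+ψ(Kᵢ−1)), yᵢ = Kᵢxᵢ:
  A: x = 0.222, y = 0.712
  B: x = 0.128, y = 0.065
  C: x = 0.148, y = 0.052
  D: x = 0.502, y = 0.172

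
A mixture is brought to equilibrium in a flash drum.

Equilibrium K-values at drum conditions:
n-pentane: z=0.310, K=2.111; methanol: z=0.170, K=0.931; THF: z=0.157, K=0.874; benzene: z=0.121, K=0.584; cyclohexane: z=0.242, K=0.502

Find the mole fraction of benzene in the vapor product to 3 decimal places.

Rachford–Rice: g(V/F) = Σ zᵢ(Kᵢ−1)/(1+V/F(Kᵢ−1)) = 0.
Feasibility: ΣzᵢKᵢ = 1.142, Σzᵢ/Kᵢ = 1.198 — both > 1, two phases present.
Iterate (Newton) starting at V/F = 0.32:
  V/F = 0.320: g = 0.0200, g' = -0.325 → V/F = 0.382
  V/F = 0.382: g = 0.0004, g' = -0.313 → V/F = 0.383
Converged at V/F = 0.383.
Compositions from xᵢ = zᵢ/(1+V/F(Kᵢ−1)), yᵢ = Kᵢxᵢ:
  n-pentane: x = 0.217, y = 0.459
  methanol: x = 0.175, y = 0.163
  THF: x = 0.165, y = 0.144
  benzene: x = 0.144, y = 0.084
  cyclohexane: x = 0.299, y = 0.150

y_benzene = 0.084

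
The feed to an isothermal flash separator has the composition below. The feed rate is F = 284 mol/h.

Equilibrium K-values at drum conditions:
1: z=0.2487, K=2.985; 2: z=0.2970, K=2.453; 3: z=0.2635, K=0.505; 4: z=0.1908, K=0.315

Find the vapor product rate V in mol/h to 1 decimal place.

V = 188.1 mol/h

Rachford–Rice: g(V/F) = Σ zᵢ(Kᵢ−1)/(1+V/F(Kᵢ−1)) = 0.
Feasibility: ΣzᵢKᵢ = 1.6641, Σzᵢ/Kᵢ = 1.3319 — both > 1, two phases present.
Iterate (Newton) starting at V/F = 0.5:
  V/F = 0.5000: g = 0.12560, g' = -0.7783 → V/F = 0.6614
  V/F = 0.6614: g = 0.00064, g' = -0.7882 → V/F = 0.6622
Converged at V/F = 0.6622.
Then V = V/F·F = 0.6622·284 = 188.1 mol/h and L = F − V = 95.9 mol/h.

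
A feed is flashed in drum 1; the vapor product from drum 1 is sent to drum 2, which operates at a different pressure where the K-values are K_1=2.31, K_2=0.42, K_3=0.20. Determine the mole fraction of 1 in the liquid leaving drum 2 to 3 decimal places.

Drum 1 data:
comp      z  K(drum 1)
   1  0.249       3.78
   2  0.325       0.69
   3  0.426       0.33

x_1 (drum 2) = 0.342

Drum 1:
Let ψ₁ = V/F and solve Σ zᵢ(Kᵢ−1)/(1+ψ₁(Kᵢ−1)) = 0.
Check two-phase: ΣzᵢKᵢ = 1.306 > 1 and Σzᵢ/Kᵢ = 1.828 > 1, so g(0) = 0.306 > 0 and g(1) = -0.828 < 0.
Newton–Raphson from ψ₁ = 0.53:
  ψ₁ = 0.530: g = -0.2833, g' = -0.819 → ψ₁ = 0.184
  ψ₁ = 0.184: g = 0.0254, g' = -1.126 → ψ₁ = 0.207
Converged at ψ₁ = 0.207.
Drum-1 compositions:
  1: x = 0.158, y = 0.597
  2: x = 0.347, y = 0.240
  3: x = 0.495, y = 0.163
Drum-2 feed = drum-1 vapor: z₂ = (0.5971, 0.2397, 0.1633).
Drum 2:
Let ψ₂ = V/F and solve Σ zᵢ(Kᵢ−1)/(1+ψ₂(Kᵢ−1)) = 0.
Feasibility: ΣzᵢKᵢ = 1.513, Σzᵢ/Kᵢ = 1.645 — both > 1, two phases present.
Newton–Raphson from ψ₂ = 0.5:
  ψ₂ = 0.500: g = 0.0592, g' = -0.824 → ψ₂ = 0.572
  ψ₂ = 0.572: g = -0.0015, g' = -0.870 → ψ₂ = 0.570
Converged at ψ₂ = 0.570.
  1: x = 0.342, y = 0.790
  2: x = 0.358, y = 0.150
  3: x = 0.300, y = 0.060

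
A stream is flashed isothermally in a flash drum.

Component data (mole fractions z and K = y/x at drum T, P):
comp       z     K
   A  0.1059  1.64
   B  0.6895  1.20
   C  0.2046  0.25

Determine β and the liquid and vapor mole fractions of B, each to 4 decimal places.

β = 0.2539, x_B = 0.6562, y_B = 0.7874

Let β = V/F and solve Σ zᵢ(Kᵢ−1)/(1+β(Kᵢ−1)) = 0.
Feasibility: ΣzᵢKᵢ = 1.0522, Σzᵢ/Kᵢ = 1.4576 — both > 1, two phases present.
Newton–Raphson from β = 0.65:
  β = 0.6500: g = -0.12951, g' = -0.4814 → β = 0.3810
  β = 0.3810: g = -0.03220, g' = -0.2774 → β = 0.2649
  β = 0.2649: g = -0.00258, g' = -0.2358 → β = 0.2539
Converged at β = 0.2539.
Compositions from xᵢ = zᵢ/(1+β(Kᵢ−1)), yᵢ = Kᵢxᵢ:
  A: x = 0.0911, y = 0.1494
  B: x = 0.6562, y = 0.7874
  C: x = 0.2527, y = 0.0632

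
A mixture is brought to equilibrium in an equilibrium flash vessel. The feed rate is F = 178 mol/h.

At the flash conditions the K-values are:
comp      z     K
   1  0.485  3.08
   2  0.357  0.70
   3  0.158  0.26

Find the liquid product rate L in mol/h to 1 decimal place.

Rachford–Rice: g(β) = Σ zᵢ(Kᵢ−1)/(1+β(Kᵢ−1)) = 0.
Feasibility: ΣzᵢKᵢ = 1.785, Σzᵢ/Kᵢ = 1.275 — both > 1, two phases present.
Newton–Raphson from β = 0.36:
  β = 0.360: g = 0.2974, g' = -0.887 → β = 0.695
  β = 0.695: g = 0.0363, g' = -0.769 → β = 0.742
  β = 0.742: g = -0.0007, g' = -0.803 → β = 0.741
Converged at β = 0.741.
Then V = β·F = 0.7415·178 = 132.0 mol/h and L = F − V = 46.0 mol/h.

L = 46.0 mol/h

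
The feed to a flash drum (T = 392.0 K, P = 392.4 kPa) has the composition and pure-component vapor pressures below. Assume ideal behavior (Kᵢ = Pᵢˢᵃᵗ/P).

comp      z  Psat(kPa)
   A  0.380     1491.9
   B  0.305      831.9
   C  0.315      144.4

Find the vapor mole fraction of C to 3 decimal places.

Raoult's law: Kᵢ = Pᵢˢᵃᵗ/P = Pᵢˢᵃᵗ/392.4.
  K_A = 1491.9/392.4 = 3.80199, K_B = 831.9/392.4 = 2.12003, K_C = 144.4/392.4 = 0.36799
Iterate (Newton) starting at ψ = 0.53:
  ψ = 0.530: g = 0.3435, g' = -0.918 → ψ = 0.904
  ψ = 0.904: g = 0.0066, g' = -1.018 → ψ = 0.911
Converged at ψ = 0.911.
Compositions from xᵢ = zᵢ/(1+ψ(Kᵢ−1)), yᵢ = Kᵢxᵢ:
  A: x = 0.107, y = 0.407
  B: x = 0.151, y = 0.320
  C: x = 0.742, y = 0.273

y_C = 0.273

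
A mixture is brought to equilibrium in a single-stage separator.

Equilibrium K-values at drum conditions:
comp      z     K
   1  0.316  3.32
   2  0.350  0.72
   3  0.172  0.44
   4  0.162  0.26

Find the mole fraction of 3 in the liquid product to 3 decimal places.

x_3 = 0.217

Newton–Raphson from V/F = 0.69:
  V/F = 0.690: g = -0.2415, g' = -0.807 → V/F = 0.391
  V/F = 0.391: g = -0.0175, g' = -0.766 → V/F = 0.368
Converged at V/F = 0.368.
Compositions from xᵢ = zᵢ/(1+V/F(Kᵢ−1)), yᵢ = Kᵢxᵢ:
  1: x = 0.170, y = 0.566
  2: x = 0.390, y = 0.281
  3: x = 0.217, y = 0.095
  4: x = 0.223, y = 0.058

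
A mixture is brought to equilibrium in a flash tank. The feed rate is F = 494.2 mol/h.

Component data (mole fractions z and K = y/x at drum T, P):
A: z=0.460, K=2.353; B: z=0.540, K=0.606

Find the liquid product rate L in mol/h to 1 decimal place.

Let ψ = V/F and solve Σ zᵢ(Kᵢ−1)/(1+ψ(Kᵢ−1)) = 0.
Check two-phase: ΣzᵢKᵢ = 1.410 > 1 and Σzᵢ/Kᵢ = 1.087 > 1, so g(0) = 0.410 > 0 and g(1) = -0.087 < 0.
Binary case is linear: z₁(K₁−1)(1+ψ(K₂−1)) + z₂(K₂−1)(1+ψ(K₁−1)) = 0
⇒ ψ = [z₁(K₁−1)+z₂(K₂−1)] / [−(K₁−1)(K₂−1)] = 0.4096/0.5331 = 0.768
Then V = ψ·F = 0.7684·494.2 = 379.7 mol/h and L = F − V = 114.5 mol/h.

L = 114.5 mol/h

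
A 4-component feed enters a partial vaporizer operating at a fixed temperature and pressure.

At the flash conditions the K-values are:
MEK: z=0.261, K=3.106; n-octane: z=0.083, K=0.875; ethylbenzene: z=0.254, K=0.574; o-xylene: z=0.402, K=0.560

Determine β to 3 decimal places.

Newton–Raphson from β = 0.5:
  β = 0.500: g = -0.1076, g' = -0.478 → β = 0.275
  β = 0.275: g = 0.0135, g' = -0.625 → β = 0.297
Converged at β = 0.297.

β = 0.297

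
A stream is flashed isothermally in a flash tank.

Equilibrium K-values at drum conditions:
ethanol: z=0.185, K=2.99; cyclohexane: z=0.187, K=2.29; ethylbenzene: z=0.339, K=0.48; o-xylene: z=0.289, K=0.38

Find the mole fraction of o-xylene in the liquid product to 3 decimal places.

Material balance + equilibrium reduce to Σ zᵢ(Kᵢ−1)/(1+ψ(Kᵢ−1)) = 0.
g(0) = ΣzᵢKᵢ − 1 = 0.254 and g(1) = 1 − Σzᵢ/Kᵢ = -0.610, so a root lies in (0, 1).
Newton iteration, ψ⁰ = 0.47:
  ψ = 0.470: g = -0.1458, g' = -0.698 → ψ = 0.261
  ψ = 0.261: g = 0.0049, g' = -0.772 → ψ = 0.268
Converged at ψ = 0.268.
Compositions from xᵢ = zᵢ/(1+ψ(Kᵢ−1)), yᵢ = Kᵢxᵢ:
  ethanol: x = 0.121, y = 0.361
  cyclohexane: x = 0.139, y = 0.318
  ethylbenzene: x = 0.394, y = 0.189
  o-xylene: x = 0.346, y = 0.132

x_o-xylene = 0.346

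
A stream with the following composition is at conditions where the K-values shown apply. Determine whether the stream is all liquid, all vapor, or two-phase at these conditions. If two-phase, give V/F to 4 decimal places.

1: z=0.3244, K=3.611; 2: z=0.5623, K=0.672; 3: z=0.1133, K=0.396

ΣzᵢKᵢ = 1.5941; Σzᵢ/Kᵢ = 1.2127.
Both exceed 1, so a two-phase solution exists.
Rachford–Rice: g(ψ) = Σ zᵢ(Kᵢ−1)/(1+ψ(Kᵢ−1)) = 0.
Newton iteration, ψ⁰ = 0.32:
  ψ = 0.3200: g = 0.17056, g' = -0.7954 → ψ = 0.5344
  ψ = 0.5344: g = 0.02891, g' = -0.5645 → ψ = 0.5856
  ψ = 0.5856: g = 0.00073, g' = -0.5374 → ψ = 0.5870
Converged at ψ = 0.5870.

two-phase, V/F = 0.5870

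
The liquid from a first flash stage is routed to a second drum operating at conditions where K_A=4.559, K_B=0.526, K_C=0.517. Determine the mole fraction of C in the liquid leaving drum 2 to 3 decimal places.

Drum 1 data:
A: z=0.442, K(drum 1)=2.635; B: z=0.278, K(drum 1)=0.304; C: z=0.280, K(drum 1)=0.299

Drum 1:
Let ψ₁ = V/F and solve Σ zᵢ(Kᵢ−1)/(1+ψ₁(Kᵢ−1)) = 0.
Feasibility: ΣzᵢKᵢ = 1.333, Σzᵢ/Kᵢ = 2.019 — both > 1, two phases present.
Newton iteration, ψ₁⁰ = 0.37:
  ψ₁ = 0.370: g = -0.0753, g' = -0.954 → ψ₁ = 0.291
Converged at ψ₁ = 0.291.
Drum-1 compositions:
  A: x = 0.299, y = 0.789
  B: x = 0.349, y = 0.106
  C: x = 0.352, y = 0.105
Drum-2 feed = drum-1 liquid: z₂ = (0.2993, 0.3488, 0.3519).
Drum 2:
Material balance + equilibrium reduce to Σ zᵢ(Kᵢ−1)/(1+ψ₂(Kᵢ−1)) = 0.
g(0) = ΣzᵢKᵢ − 1 = 0.730 and g(1) = 1 − Σzᵢ/Kᵢ = -0.409, so a root lies in (0, 1).
Iterate (Newton) starting at ψ₂ = 0.31:
  ψ₂ = 0.310: g = 0.1128, g' = -1.078 → ψ₂ = 0.415
  ψ₂ = 0.415: g = 0.0120, g' = -0.868 → ψ₂ = 0.429
Converged at ψ₂ = 0.429.
  A: x = 0.119, y = 0.540
  B: x = 0.438, y = 0.230
  C: x = 0.444, y = 0.229

x_C (drum 2) = 0.444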